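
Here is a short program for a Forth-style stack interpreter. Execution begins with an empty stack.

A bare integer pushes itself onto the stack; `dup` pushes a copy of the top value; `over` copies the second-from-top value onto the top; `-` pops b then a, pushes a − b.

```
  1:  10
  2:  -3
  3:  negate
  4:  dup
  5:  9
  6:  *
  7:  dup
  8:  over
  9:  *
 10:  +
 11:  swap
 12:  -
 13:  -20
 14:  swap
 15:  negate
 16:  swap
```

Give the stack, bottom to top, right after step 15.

10     → 10
-3     → 10 -3
negate → 10 3
dup    → 10 3 3
9      → 10 3 3 9
*      → 10 3 27
dup    → 10 3 27 27
over   → 10 3 27 27 27
*      → 10 3 27 729
+      → 10 3 756
swap   → 10 756 3
-      → 10 753
-20    → 10 753 -20
swap   → 10 -20 753
negate → 10 -20 -753

[10, -20, -753]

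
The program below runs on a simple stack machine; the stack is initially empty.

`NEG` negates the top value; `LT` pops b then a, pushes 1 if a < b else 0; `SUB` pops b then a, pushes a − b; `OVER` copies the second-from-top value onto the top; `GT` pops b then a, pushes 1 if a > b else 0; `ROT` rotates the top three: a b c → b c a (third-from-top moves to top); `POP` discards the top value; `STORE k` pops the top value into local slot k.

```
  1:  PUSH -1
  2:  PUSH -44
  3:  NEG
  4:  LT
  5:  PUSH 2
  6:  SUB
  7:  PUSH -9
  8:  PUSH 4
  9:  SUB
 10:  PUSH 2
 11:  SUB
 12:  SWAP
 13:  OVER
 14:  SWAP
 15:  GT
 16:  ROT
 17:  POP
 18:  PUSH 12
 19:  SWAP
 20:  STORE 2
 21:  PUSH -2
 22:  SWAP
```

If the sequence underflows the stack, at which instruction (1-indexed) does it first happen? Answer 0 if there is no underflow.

16

PUSH -1   -1
PUSH -44  -1 -44
NEG       -1 44
LT        1
PUSH 2    1 2
SUB       -1
PUSH -9   -1 -9
PUSH 4    -1 -9 4
SUB       -1 -13
PUSH 2    -1 -13 2
SUB       -1 -15
SWAP      -15 -1
OVER      -15 -1 -15
SWAP      -15 -15 -1
GT        -15 0
ROT  — needs 3 operands, stack has 2 → underflow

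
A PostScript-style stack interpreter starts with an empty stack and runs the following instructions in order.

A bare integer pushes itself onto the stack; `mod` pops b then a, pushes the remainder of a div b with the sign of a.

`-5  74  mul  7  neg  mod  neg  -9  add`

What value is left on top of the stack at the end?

-3

-5  : -5
74  : -5 74
mul : -370
7   : -370 7
neg : -370 -7
mod : -6
neg : 6
-9  : 6 -9
add : -3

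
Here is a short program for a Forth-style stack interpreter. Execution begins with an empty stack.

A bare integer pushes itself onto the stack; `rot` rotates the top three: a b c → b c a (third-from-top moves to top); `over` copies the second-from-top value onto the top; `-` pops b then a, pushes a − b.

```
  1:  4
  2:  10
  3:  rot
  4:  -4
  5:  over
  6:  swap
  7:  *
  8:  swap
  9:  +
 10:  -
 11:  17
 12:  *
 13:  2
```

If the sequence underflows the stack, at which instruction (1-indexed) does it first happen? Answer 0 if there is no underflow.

4  : [4]
10 : [4, 10]
rot  — needs 3 operands, stack has 2 → underflow

3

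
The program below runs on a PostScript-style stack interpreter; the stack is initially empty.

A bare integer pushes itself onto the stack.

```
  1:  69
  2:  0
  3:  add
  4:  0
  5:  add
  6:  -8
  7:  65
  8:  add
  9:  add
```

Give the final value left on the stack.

69  → 69
0   → 69 0
add → 69
0   → 69 0
add → 69
-8  → 69 -8
65  → 69 -8 65
add → 69 57
add → 126

126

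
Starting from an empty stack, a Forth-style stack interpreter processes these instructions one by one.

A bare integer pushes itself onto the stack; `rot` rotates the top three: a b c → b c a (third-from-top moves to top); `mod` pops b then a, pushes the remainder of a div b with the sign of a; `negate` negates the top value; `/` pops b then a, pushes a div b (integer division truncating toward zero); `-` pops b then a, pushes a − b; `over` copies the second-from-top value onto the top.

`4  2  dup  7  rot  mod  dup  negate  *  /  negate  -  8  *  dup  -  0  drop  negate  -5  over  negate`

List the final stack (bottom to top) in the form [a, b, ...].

[0, -5, 0]

4      → 4
2      → 4 2
dup    → 4 2 2
7      → 4 2 2 7
rot    → 4 2 7 2
mod    → 4 2 1
dup    → 4 2 1 1
negate → 4 2 1 -1
*      → 4 2 -1
/      → 4 -2
negate → 4 2
-      → 2
8      → 2 8
*      → 16
dup    → 16 16
-      → 0
0      → 0 0
drop   → 0
negate → 0
-5     → 0 -5
over   → 0 -5 0
negate → 0 -5 0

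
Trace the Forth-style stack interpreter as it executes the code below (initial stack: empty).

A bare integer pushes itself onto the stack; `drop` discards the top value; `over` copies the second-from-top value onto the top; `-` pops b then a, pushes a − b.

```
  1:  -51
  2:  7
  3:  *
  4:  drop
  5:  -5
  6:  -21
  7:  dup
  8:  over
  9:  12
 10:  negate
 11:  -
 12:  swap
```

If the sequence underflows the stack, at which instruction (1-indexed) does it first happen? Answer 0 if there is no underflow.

0

-51    : -51
7      : -51 7
*      : -357
drop   : (empty)
-5     : -5
-21    : -5 -21
dup    : -5 -21 -21
over   : -5 -21 -21 -21
12     : -5 -21 -21 -21 12
negate : -5 -21 -21 -21 -12
-      : -5 -21 -21 -9
swap   : -5 -21 -9 -21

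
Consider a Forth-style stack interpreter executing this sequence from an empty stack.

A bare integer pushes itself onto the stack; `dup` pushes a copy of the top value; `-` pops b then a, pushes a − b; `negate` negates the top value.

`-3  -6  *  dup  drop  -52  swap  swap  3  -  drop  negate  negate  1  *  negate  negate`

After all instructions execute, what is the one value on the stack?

-3     : -3
-6     : -3 -6
*      : 18
dup    : 18 18
drop   : 18
-52    : 18 -52
swap   : -52 18
swap   : 18 -52
3      : 18 -52 3
-      : 18 -55
drop   : 18
negate : -18
negate : 18
1      : 18 1
*      : 18
negate : -18
negate : 18

18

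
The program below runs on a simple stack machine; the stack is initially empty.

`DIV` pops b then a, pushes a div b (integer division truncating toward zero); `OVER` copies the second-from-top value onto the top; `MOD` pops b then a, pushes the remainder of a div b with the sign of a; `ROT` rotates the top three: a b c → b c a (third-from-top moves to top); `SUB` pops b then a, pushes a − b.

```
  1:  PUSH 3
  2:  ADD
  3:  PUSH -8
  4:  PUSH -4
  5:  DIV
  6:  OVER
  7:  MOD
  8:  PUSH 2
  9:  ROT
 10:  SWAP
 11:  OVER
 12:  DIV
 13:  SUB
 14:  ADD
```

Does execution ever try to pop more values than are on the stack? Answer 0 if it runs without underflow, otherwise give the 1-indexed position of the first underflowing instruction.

2

PUSH 3 → [3]
ADD  — needs 2 operands, stack has 1 → underflow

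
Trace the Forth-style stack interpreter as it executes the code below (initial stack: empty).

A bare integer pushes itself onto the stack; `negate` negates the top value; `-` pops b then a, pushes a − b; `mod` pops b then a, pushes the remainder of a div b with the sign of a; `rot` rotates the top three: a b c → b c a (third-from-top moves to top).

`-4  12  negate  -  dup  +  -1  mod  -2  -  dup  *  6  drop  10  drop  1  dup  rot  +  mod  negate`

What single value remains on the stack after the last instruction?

-1

-4      [-4]
12      [-4, 12]
negate  [-4, -12]
-       [8]
dup     [8, 8]
+       [16]
-1      [16, -1]
mod     [0]
-2      [0, -2]
-       [2]
dup     [2, 2]
*       [4]
6       [4, 6]
drop    [4]
10      [4, 10]
drop    [4]
1       [4, 1]
dup     [4, 1, 1]
rot     [1, 1, 4]
+       [1, 5]
mod     [1]
negate  [-1]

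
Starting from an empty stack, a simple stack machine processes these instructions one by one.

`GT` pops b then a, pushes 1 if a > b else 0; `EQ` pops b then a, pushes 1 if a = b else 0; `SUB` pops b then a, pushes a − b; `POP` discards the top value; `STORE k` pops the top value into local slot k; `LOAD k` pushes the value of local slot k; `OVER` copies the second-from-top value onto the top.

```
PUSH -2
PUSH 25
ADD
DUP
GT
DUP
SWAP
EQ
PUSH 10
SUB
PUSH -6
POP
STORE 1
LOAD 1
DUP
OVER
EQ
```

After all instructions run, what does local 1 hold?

-9

PUSH -2 -> [-2]
PUSH 25 -> [-2, 25]
ADD     -> [23]
DUP     -> [23, 23]
GT      -> [0]
DUP     -> [0, 0]
SWAP    -> [0, 0]
EQ      -> [1]
PUSH 10 -> [1, 10]
SUB     -> [-9]
PUSH -6 -> [-9, -6]
POP     -> [-9]
STORE 1 -> []
LOAD 1  -> [-9]
DUP     -> [-9, -9]
OVER    -> [-9, -9, -9]
EQ      -> [-9, 1]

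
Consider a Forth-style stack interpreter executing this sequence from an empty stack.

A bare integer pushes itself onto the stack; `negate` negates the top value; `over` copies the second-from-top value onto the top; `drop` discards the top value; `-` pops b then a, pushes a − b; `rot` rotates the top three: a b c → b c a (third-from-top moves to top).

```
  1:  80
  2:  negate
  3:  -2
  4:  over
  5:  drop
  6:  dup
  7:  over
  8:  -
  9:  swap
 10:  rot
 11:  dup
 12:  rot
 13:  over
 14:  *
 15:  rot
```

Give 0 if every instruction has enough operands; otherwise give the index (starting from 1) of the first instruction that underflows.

0

80      80
negate  -80
-2      -80 -2
over    -80 -2 -80
drop    -80 -2
dup     -80 -2 -2
over    -80 -2 -2 -2
-       -80 -2 0
swap    -80 0 -2
rot     0 -2 -80
dup     0 -2 -80 -80
rot     0 -80 -80 -2
over    0 -80 -80 -2 -80
*       0 -80 -80 160
rot     0 -80 160 -80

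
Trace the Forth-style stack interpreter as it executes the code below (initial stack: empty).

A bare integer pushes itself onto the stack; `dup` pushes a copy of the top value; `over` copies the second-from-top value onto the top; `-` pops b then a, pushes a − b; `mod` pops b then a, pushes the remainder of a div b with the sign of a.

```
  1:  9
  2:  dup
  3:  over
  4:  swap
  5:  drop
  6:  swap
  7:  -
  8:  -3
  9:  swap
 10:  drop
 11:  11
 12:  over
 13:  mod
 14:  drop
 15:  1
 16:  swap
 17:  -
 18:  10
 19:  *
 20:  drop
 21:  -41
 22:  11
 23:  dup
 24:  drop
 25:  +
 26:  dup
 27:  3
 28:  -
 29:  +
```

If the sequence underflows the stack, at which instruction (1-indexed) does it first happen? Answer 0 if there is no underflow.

9     9
dup   9 9
over  9 9 9
swap  9 9 9
drop  9 9
swap  9 9
-     0
-3    0 -3
swap  -3 0
drop  -3
11    -3 11
over  -3 11 -3
mod   -3 2
drop  -3
1     -3 1
swap  1 -3
-     4
10    4 10
*     40
drop  (empty)
-41   -41
11    -41 11
dup   -41 11 11
drop  -41 11
+     -30
dup   -30 -30
3     -30 -30 3
-     -30 -33
+     -63

0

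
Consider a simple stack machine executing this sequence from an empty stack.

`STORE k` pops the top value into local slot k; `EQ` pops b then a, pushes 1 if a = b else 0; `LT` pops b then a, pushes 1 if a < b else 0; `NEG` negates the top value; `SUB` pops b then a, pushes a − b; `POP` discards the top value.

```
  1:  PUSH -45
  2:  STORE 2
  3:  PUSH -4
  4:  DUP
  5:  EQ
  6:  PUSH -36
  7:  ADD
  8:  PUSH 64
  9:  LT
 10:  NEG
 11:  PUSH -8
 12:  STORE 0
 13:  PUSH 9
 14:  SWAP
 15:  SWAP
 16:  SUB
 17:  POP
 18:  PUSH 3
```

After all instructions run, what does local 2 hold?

PUSH -45 : [-45]
STORE 2  : []
PUSH -4  : [-4]
DUP      : [-4, -4]
EQ       : [1]
PUSH -36 : [1, -36]
ADD      : [-35]
PUSH 64  : [-35, 64]
LT       : [1]
NEG      : [-1]
PUSH -8  : [-1, -8]
STORE 0  : [-1]
PUSH 9   : [-1, 9]
SWAP     : [9, -1]
SWAP     : [-1, 9]
SUB      : [-10]
POP      : []
PUSH 3   : [3]

-45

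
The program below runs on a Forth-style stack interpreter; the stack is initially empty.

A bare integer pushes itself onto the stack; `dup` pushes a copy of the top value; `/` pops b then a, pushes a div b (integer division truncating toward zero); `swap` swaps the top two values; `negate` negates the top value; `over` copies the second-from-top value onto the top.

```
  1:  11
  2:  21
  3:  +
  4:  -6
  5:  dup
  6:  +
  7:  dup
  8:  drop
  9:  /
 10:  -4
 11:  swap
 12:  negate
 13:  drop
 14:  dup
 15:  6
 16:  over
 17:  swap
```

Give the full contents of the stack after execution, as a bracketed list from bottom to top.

11     → [11]
21     → [11, 21]
+      → [32]
-6     → [32, -6]
dup    → [32, -6, -6]
+      → [32, -12]
dup    → [32, -12, -12]
drop   → [32, -12]
/      → [-2]
-4     → [-2, -4]
swap   → [-4, -2]
negate → [-4, 2]
drop   → [-4]
dup    → [-4, -4]
6      → [-4, -4, 6]
over   → [-4, -4, 6, -4]
swap   → [-4, -4, -4, 6]

[-4, -4, -4, 6]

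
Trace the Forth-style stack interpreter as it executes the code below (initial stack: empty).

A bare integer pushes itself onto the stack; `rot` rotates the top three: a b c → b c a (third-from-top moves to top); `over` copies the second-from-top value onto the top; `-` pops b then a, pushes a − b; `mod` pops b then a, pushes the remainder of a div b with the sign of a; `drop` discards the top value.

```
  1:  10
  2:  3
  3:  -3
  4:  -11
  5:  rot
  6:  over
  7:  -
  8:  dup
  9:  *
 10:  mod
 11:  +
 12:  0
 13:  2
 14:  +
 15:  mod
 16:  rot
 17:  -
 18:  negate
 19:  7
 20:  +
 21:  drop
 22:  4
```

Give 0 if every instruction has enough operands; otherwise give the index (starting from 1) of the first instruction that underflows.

16

10    10
3     10 3
-3    10 3 -3
-11   10 3 -3 -11
rot   10 -3 -11 3
over  10 -3 -11 3 -11
-     10 -3 -11 14
dup   10 -3 -11 14 14
*     10 -3 -11 196
mod   10 -3 -11
+     10 -14
0     10 -14 0
2     10 -14 0 2
+     10 -14 2
mod   10 0
rot  — needs 3 operands, stack has 2 → underflow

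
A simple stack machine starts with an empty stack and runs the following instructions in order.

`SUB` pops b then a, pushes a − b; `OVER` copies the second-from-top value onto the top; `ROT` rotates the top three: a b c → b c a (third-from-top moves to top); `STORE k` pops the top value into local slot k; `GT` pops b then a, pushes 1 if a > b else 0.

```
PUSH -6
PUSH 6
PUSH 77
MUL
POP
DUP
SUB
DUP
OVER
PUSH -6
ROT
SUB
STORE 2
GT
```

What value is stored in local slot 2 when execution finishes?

-6

PUSH -6 → -6
PUSH 6  → -6 6
PUSH 77 → -6 6 77
MUL     → -6 462
POP     → -6
DUP     → -6 -6
SUB     → 0
DUP     → 0 0
OVER    → 0 0 0
PUSH -6 → 0 0 0 -6
ROT     → 0 0 -6 0
SUB     → 0 0 -6
STORE 2 → 0 0
GT      → 0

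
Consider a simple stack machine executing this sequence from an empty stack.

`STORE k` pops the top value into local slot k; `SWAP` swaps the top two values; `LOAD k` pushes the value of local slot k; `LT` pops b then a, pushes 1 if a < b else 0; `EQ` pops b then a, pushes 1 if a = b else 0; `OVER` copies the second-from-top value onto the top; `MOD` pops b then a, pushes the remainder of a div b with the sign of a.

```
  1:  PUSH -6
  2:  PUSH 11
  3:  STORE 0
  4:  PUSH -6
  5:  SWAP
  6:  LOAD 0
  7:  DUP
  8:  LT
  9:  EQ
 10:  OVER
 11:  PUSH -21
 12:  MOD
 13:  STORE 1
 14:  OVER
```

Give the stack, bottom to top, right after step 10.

PUSH -6 : -6
PUSH 11 : -6 11
STORE 0 : -6
PUSH -6 : -6 -6
SWAP    : -6 -6
LOAD 0  : -6 -6 11
DUP     : -6 -6 11 11
LT      : -6 -6 0
EQ      : -6 0
OVER    : -6 0 -6

[-6, 0, -6]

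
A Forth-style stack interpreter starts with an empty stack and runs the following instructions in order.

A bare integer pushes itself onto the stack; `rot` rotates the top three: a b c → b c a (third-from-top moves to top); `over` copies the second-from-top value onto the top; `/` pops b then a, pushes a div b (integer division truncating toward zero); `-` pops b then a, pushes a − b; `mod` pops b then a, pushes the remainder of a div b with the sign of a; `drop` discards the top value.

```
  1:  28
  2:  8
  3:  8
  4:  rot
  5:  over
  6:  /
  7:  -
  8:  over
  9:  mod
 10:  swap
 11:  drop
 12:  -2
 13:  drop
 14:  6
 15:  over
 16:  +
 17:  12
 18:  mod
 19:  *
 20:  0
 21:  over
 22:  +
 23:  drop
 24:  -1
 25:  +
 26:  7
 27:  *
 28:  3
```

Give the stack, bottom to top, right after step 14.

28   -> 28
8    -> 28 8
8    -> 28 8 8
rot  -> 8 8 28
over -> 8 8 28 8
/    -> 8 8 3
-    -> 8 5
over -> 8 5 8
mod  -> 8 5
swap -> 5 8
drop -> 5
-2   -> 5 -2
drop -> 5
6    -> 5 6

[5, 6]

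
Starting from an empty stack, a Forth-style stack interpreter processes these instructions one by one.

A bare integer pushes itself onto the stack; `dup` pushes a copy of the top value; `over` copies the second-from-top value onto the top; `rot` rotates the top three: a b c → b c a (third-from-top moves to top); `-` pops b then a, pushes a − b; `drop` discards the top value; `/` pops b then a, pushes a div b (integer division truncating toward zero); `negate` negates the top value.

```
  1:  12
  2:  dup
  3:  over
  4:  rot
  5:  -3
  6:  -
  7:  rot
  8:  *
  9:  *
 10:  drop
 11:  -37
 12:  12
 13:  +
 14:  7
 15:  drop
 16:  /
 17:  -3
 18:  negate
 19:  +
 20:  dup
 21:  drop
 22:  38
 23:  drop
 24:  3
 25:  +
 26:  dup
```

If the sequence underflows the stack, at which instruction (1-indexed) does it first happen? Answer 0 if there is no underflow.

12   -> 12
dup  -> 12 12
over -> 12 12 12
rot  -> 12 12 12
-3   -> 12 12 12 -3
-    -> 12 12 15
rot  -> 12 15 12
*    -> 12 180
*    -> 2160
drop -> (empty)
-37  -> -37
12   -> -37 12
+    -> -25
7    -> -25 7
drop -> -25
/  — needs 2 operands, stack has 1 → underflow

16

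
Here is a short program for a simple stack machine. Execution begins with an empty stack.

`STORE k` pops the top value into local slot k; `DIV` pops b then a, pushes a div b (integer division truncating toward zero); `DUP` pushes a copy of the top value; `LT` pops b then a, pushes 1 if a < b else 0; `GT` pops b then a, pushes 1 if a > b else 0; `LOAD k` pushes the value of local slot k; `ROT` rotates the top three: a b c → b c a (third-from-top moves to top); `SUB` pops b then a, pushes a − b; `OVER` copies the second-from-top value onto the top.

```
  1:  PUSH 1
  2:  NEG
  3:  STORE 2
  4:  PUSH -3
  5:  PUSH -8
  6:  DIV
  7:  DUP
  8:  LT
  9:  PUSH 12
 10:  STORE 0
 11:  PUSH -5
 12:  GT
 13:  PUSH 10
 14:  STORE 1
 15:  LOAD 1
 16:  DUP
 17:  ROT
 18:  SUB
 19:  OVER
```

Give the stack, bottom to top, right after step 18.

PUSH 1  : 1
NEG     : -1
STORE 2 : (empty)
PUSH -3 : -3
PUSH -8 : -3 -8
DIV     : 0
DUP     : 0 0
LT      : 0
PUSH 12 : 0 12
STORE 0 : 0
PUSH -5 : 0 -5
GT      : 1
PUSH 10 : 1 10
STORE 1 : 1
LOAD 1  : 1 10
DUP     : 1 10 10
ROT     : 10 10 1
SUB     : 10 9

[10, 9]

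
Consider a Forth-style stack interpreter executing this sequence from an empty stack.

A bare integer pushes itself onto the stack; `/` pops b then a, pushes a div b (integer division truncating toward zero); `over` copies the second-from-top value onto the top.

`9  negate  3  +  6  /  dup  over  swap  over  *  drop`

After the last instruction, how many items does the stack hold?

2

9       [9]
negate  [-9]
3       [-9, 3]
+       [-6]
6       [-6, 6]
/       [-1]
dup     [-1, -1]
over    [-1, -1, -1]
swap    [-1, -1, -1]
over    [-1, -1, -1, -1]
*       [-1, -1, 1]
drop    [-1, -1]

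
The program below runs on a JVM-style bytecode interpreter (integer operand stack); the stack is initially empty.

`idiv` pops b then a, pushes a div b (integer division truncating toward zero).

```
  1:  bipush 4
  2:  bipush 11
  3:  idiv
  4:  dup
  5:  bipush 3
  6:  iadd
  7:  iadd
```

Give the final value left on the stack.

3

bipush 4  : 4
bipush 11 : 4 11
idiv      : 0
dup       : 0 0
bipush 3  : 0 0 3
iadd      : 0 3
iadd      : 3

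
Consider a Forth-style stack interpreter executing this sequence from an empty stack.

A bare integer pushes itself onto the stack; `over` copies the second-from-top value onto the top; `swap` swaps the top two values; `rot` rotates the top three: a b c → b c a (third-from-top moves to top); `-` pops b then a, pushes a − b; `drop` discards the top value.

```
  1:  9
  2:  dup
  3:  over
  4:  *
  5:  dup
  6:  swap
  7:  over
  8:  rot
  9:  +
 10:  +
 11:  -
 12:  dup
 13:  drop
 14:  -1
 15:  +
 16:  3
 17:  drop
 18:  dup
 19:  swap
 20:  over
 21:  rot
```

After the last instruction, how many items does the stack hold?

9    : 9
dup  : 9 9
over : 9 9 9
*    : 9 81
dup  : 9 81 81
swap : 9 81 81
over : 9 81 81 81
rot  : 9 81 81 81
+    : 9 81 162
+    : 9 243
-    : -234
dup  : -234 -234
drop : -234
-1   : -234 -1
+    : -235
3    : -235 3
drop : -235
dup  : -235 -235
swap : -235 -235
over : -235 -235 -235
rot  : -235 -235 -235

3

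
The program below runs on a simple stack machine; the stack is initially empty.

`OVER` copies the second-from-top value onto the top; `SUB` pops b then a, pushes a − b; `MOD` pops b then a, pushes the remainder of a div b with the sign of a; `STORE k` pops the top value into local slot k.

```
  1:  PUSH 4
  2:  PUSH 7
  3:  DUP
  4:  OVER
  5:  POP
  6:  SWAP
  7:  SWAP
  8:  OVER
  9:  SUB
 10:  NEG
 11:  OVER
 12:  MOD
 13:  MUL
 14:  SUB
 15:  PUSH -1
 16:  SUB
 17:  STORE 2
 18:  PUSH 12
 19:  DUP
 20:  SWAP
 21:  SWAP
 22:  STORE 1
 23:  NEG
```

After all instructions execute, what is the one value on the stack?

-12

PUSH 4  → 4
PUSH 7  → 4 7
DUP     → 4 7 7
OVER    → 4 7 7 7
POP     → 4 7 7
SWAP    → 4 7 7
SWAP    → 4 7 7
OVER    → 4 7 7 7
SUB     → 4 7 0
NEG     → 4 7 0
OVER    → 4 7 0 7
MOD     → 4 7 0
MUL     → 4 0
SUB     → 4
PUSH -1 → 4 -1
SUB     → 5
STORE 2 → (empty)
PUSH 12 → 12
DUP     → 12 12
SWAP    → 12 12
SWAP    → 12 12
STORE 1 → 12
NEG     → -12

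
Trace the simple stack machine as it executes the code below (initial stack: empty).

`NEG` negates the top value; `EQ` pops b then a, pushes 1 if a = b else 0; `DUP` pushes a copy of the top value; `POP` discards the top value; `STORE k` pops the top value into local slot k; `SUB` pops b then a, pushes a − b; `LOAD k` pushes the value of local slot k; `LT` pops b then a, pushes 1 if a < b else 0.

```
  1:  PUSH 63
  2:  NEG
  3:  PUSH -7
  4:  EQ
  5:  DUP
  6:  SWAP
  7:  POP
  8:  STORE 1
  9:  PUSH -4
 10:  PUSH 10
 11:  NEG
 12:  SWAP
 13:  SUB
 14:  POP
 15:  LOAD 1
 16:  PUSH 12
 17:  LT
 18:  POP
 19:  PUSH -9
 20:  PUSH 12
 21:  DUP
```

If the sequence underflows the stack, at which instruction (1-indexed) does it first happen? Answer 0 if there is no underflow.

0

PUSH 63 : 63
NEG     : -63
PUSH -7 : -63 -7
EQ      : 0
DUP     : 0 0
SWAP    : 0 0
POP     : 0
STORE 1 : (empty)
PUSH -4 : -4
PUSH 10 : -4 10
NEG     : -4 -10
SWAP    : -10 -4
SUB     : -6
POP     : (empty)
LOAD 1  : 0
PUSH 12 : 0 12
LT      : 1
POP     : (empty)
PUSH -9 : -9
PUSH 12 : -9 12
DUP     : -9 12 12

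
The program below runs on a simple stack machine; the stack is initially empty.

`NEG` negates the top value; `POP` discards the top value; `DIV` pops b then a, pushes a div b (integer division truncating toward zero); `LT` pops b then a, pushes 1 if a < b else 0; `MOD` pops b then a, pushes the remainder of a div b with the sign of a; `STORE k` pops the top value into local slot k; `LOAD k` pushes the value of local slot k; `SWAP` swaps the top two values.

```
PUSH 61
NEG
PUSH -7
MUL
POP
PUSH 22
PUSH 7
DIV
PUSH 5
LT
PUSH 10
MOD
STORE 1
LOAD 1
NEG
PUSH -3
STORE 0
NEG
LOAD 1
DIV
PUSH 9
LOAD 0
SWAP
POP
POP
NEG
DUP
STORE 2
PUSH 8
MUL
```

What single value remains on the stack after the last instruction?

-8

PUSH 61 -> 61
NEG     -> -61
PUSH -7 -> -61 -7
MUL     -> 427
POP     -> (empty)
PUSH 22 -> 22
PUSH 7  -> 22 7
DIV     -> 3
PUSH 5  -> 3 5
LT      -> 1
PUSH 10 -> 1 10
MOD     -> 1
STORE 1 -> (empty)
LOAD 1  -> 1
NEG     -> -1
PUSH -3 -> -1 -3
STORE 0 -> -1
NEG     -> 1
LOAD 1  -> 1 1
DIV     -> 1
PUSH 9  -> 1 9
LOAD 0  -> 1 9 -3
SWAP    -> 1 -3 9
POP     -> 1 -3
POP     -> 1
NEG     -> -1
DUP     -> -1 -1
STORE 2 -> -1
PUSH 8  -> -1 8
MUL     -> -8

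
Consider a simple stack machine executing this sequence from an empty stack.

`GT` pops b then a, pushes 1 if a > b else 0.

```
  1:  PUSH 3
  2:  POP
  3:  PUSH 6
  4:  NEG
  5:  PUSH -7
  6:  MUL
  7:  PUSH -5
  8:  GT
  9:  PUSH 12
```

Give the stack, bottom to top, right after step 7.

PUSH 3  → [3]
POP     → []
PUSH 6  → [6]
NEG     → [-6]
PUSH -7 → [-6, -7]
MUL     → [42]
PUSH -5 → [42, -5]

[42, -5]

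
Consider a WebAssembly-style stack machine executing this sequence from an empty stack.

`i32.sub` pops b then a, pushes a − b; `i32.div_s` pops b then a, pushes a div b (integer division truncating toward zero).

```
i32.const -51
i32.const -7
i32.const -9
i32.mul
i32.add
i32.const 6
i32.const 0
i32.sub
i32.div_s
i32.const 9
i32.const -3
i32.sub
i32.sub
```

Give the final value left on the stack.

-10

i32.const -51 → [-51]
i32.const -7  → [-51, -7]
i32.const -9  → [-51, -7, -9]
i32.mul       → [-51, 63]
i32.add       → [12]
i32.const 6   → [12, 6]
i32.const 0   → [12, 6, 0]
i32.sub       → [12, 6]
i32.div_s     → [2]
i32.const 9   → [2, 9]
i32.const -3  → [2, 9, -3]
i32.sub       → [2, 12]
i32.sub       → [-10]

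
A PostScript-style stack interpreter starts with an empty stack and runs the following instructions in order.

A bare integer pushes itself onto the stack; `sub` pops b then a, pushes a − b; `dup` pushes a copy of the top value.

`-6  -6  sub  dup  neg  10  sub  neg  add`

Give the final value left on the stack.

10

-6  : -6
-6  : -6 -6
sub : 0
dup : 0 0
neg : 0 0
10  : 0 0 10
sub : 0 -10
neg : 0 10
add : 10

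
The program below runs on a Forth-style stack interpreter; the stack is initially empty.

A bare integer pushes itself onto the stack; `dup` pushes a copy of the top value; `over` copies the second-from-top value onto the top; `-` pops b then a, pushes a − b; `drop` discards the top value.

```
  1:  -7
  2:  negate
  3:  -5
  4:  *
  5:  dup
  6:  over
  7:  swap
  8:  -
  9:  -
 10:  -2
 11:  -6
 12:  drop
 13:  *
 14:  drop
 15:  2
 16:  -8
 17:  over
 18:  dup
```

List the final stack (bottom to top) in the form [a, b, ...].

[2, -8, 2, 2]

-7     -> [-7]
negate -> [7]
-5     -> [7, -5]
*      -> [-35]
dup    -> [-35, -35]
over   -> [-35, -35, -35]
swap   -> [-35, -35, -35]
-      -> [-35, 0]
-      -> [-35]
-2     -> [-35, -2]
-6     -> [-35, -2, -6]
drop   -> [-35, -2]
*      -> [70]
drop   -> []
2      -> [2]
-8     -> [2, -8]
over   -> [2, -8, 2]
dup    -> [2, -8, 2, 2]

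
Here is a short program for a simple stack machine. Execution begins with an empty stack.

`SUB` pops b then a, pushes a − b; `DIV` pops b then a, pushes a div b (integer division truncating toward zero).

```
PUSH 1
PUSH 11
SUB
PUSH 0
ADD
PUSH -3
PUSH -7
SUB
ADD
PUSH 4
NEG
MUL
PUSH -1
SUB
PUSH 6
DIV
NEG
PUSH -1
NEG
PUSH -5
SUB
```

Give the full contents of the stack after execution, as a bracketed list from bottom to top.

PUSH 1  : [1]
PUSH 11 : [1, 11]
SUB     : [-10]
PUSH 0  : [-10, 0]
ADD     : [-10]
PUSH -3 : [-10, -3]
PUSH -7 : [-10, -3, -7]
SUB     : [-10, 4]
ADD     : [-6]
PUSH 4  : [-6, 4]
NEG     : [-6, -4]
MUL     : [24]
PUSH -1 : [24, -1]
SUB     : [25]
PUSH 6  : [25, 6]
DIV     : [4]
NEG     : [-4]
PUSH -1 : [-4, -1]
NEG     : [-4, 1]
PUSH -5 : [-4, 1, -5]
SUB     : [-4, 6]

[-4, 6]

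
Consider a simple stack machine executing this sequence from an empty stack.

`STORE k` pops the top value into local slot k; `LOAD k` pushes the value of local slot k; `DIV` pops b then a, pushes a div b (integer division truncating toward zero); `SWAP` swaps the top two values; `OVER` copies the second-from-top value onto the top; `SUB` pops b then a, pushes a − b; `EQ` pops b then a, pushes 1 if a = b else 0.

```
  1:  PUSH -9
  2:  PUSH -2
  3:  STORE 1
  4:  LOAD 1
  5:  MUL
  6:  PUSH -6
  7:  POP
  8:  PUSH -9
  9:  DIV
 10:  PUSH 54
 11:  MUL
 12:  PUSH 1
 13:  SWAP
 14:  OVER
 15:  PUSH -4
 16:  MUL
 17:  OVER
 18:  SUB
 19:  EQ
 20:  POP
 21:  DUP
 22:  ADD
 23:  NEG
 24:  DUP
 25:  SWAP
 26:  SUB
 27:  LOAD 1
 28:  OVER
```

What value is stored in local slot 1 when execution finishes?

-2

PUSH -9 : -9
PUSH -2 : -9 -2
STORE 1 : -9
LOAD 1  : -9 -2
MUL     : 18
PUSH -6 : 18 -6
POP     : 18
PUSH -9 : 18 -9
DIV     : -2
PUSH 54 : -2 54
MUL     : -108
PUSH 1  : -108 1
SWAP    : 1 -108
OVER    : 1 -108 1
PUSH -4 : 1 -108 1 -4
MUL     : 1 -108 -4
OVER    : 1 -108 -4 -108
SUB     : 1 -108 104
EQ      : 1 0
POP     : 1
DUP     : 1 1
ADD     : 2
NEG     : -2
DUP     : -2 -2
SWAP    : -2 -2
SUB     : 0
LOAD 1  : 0 -2
OVER    : 0 -2 0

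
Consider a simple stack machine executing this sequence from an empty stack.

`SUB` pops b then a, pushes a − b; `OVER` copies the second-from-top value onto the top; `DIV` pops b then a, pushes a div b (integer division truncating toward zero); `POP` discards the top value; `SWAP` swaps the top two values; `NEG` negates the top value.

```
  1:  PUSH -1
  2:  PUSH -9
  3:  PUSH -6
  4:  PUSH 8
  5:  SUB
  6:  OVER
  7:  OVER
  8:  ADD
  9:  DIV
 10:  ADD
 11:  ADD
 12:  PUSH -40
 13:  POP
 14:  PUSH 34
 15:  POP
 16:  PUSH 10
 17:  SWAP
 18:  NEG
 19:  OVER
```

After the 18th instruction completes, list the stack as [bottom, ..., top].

PUSH -1  → -1
PUSH -9  → -1 -9
PUSH -6  → -1 -9 -6
PUSH 8   → -1 -9 -6 8
SUB      → -1 -9 -14
OVER     → -1 -9 -14 -9
OVER     → -1 -9 -14 -9 -14
ADD      → -1 -9 -14 -23
DIV      → -1 -9 0
ADD      → -1 -9
ADD      → -10
PUSH -40 → -10 -40
POP      → -10
PUSH 34  → -10 34
POP      → -10
PUSH 10  → -10 10
SWAP     → 10 -10
NEG      → 10 10

[10, 10]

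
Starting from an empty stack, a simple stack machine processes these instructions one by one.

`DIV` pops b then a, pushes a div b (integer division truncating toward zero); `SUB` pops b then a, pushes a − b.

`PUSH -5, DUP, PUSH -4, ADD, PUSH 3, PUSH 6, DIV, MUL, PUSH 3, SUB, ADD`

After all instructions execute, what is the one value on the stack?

-8

PUSH -5 → -5
DUP     → -5 -5
PUSH -4 → -5 -5 -4
ADD     → -5 -9
PUSH 3  → -5 -9 3
PUSH 6  → -5 -9 3 6
DIV     → -5 -9 0
MUL     → -5 0
PUSH 3  → -5 0 3
SUB     → -5 -3
ADD     → -8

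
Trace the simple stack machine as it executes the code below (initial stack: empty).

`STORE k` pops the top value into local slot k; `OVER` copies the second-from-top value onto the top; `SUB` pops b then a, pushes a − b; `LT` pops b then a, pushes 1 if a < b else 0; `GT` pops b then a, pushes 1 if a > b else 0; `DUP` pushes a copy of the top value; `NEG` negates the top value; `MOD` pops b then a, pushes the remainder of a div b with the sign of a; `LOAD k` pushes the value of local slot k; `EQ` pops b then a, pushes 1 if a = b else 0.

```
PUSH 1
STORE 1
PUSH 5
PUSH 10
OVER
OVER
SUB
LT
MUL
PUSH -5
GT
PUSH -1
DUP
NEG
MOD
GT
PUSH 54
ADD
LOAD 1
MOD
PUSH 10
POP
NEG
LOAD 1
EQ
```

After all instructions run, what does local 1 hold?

1

PUSH 1   [1]
STORE 1  []
PUSH 5   [5]
PUSH 10  [5, 10]
OVER     [5, 10, 5]
OVER     [5, 10, 5, 10]
SUB      [5, 10, -5]
LT       [5, 0]
MUL      [0]
PUSH -5  [0, -5]
GT       [1]
PUSH -1  [1, -1]
DUP      [1, -1, -1]
NEG      [1, -1, 1]
MOD      [1, 0]
GT       [1]
PUSH 54  [1, 54]
ADD      [55]
LOAD 1   [55, 1]
MOD      [0]
PUSH 10  [0, 10]
POP      [0]
NEG      [0]
LOAD 1   [0, 1]
EQ       [0]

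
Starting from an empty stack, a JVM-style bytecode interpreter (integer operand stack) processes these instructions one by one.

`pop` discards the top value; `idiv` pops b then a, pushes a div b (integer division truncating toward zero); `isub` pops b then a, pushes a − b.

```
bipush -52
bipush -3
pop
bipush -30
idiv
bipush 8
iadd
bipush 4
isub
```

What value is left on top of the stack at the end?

bipush -52 : -52
bipush -3  : -52 -3
pop        : -52
bipush -30 : -52 -30
idiv       : 1
bipush 8   : 1 8
iadd       : 9
bipush 4   : 9 4
isub       : 5

5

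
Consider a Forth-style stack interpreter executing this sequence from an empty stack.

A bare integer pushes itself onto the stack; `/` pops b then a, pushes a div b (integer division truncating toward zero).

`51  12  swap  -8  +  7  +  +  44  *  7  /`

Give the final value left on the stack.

389

51   : 51
12   : 51 12
swap : 12 51
-8   : 12 51 -8
+    : 12 43
7    : 12 43 7
+    : 12 50
+    : 62
44   : 62 44
*    : 2728
7    : 2728 7
/    : 389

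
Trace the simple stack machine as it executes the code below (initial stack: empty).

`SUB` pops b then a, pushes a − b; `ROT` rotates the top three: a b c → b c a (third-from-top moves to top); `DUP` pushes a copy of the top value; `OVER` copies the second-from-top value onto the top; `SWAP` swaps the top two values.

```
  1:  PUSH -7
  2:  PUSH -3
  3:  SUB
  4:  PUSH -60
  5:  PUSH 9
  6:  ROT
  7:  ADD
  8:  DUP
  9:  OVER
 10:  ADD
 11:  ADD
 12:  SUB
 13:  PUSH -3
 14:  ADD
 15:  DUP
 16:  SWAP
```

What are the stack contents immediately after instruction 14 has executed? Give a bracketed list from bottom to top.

[-78]

PUSH -7  -> -7
PUSH -3  -> -7 -3
SUB      -> -4
PUSH -60 -> -4 -60
PUSH 9   -> -4 -60 9
ROT      -> -60 9 -4
ADD      -> -60 5
DUP      -> -60 5 5
OVER     -> -60 5 5 5
ADD      -> -60 5 10
ADD      -> -60 15
SUB      -> -75
PUSH -3  -> -75 -3
ADD      -> -78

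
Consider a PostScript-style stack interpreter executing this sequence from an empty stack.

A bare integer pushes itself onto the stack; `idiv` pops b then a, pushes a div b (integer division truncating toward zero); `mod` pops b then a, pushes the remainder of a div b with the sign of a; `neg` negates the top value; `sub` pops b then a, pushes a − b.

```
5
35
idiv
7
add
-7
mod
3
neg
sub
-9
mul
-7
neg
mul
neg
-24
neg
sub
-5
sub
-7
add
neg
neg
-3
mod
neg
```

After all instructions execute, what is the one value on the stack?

-1

5    : [5]
35   : [5, 35]
idiv : [0]
7    : [0, 7]
add  : [7]
-7   : [7, -7]
mod  : [0]
3    : [0, 3]
neg  : [0, -3]
sub  : [3]
-9   : [3, -9]
mul  : [-27]
-7   : [-27, -7]
neg  : [-27, 7]
mul  : [-189]
neg  : [189]
-24  : [189, -24]
neg  : [189, 24]
sub  : [165]
-5   : [165, -5]
sub  : [170]
-7   : [170, -7]
add  : [163]
neg  : [-163]
neg  : [163]
-3   : [163, -3]
mod  : [1]
neg  : [-1]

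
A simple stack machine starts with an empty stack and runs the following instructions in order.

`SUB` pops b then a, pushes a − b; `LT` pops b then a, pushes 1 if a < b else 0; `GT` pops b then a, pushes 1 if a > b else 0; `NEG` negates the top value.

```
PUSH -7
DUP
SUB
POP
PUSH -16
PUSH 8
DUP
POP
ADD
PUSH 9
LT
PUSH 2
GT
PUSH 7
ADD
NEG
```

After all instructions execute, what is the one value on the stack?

-7

PUSH -7  : [-7]
DUP      : [-7, -7]
SUB      : [0]
POP      : []
PUSH -16 : [-16]
PUSH 8   : [-16, 8]
DUP      : [-16, 8, 8]
POP      : [-16, 8]
ADD      : [-8]
PUSH 9   : [-8, 9]
LT       : [1]
PUSH 2   : [1, 2]
GT       : [0]
PUSH 7   : [0, 7]
ADD      : [7]
NEG      : [-7]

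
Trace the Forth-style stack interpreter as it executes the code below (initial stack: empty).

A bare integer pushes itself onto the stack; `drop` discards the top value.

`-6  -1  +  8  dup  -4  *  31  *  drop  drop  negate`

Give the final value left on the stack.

-6     → [-6]
-1     → [-6, -1]
+      → [-7]
8      → [-7, 8]
dup    → [-7, 8, 8]
-4     → [-7, 8, 8, -4]
*      → [-7, 8, -32]
31     → [-7, 8, -32, 31]
*      → [-7, 8, -992]
drop   → [-7, 8]
drop   → [-7]
negate → [7]

7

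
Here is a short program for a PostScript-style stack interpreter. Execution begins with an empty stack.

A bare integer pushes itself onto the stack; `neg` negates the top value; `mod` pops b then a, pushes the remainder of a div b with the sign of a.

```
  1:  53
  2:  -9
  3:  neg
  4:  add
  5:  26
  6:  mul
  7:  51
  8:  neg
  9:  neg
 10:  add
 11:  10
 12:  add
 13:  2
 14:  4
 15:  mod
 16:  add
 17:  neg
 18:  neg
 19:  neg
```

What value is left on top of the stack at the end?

53  -> [53]
-9  -> [53, -9]
neg -> [53, 9]
add -> [62]
26  -> [62, 26]
mul -> [1612]
51  -> [1612, 51]
neg -> [1612, -51]
neg -> [1612, 51]
add -> [1663]
10  -> [1663, 10]
add -> [1673]
2   -> [1673, 2]
4   -> [1673, 2, 4]
mod -> [1673, 2]
add -> [1675]
neg -> [-1675]
neg -> [1675]
neg -> [-1675]

-1675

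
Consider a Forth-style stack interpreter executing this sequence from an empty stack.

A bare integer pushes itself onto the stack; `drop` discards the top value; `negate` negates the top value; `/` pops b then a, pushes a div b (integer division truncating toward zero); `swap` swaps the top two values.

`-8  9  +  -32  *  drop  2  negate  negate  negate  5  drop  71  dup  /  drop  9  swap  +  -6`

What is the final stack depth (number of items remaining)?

2

-8     -> -8
9      -> -8 9
+      -> 1
-32    -> 1 -32
*      -> -32
drop   -> (empty)
2      -> 2
negate -> -2
negate -> 2
negate -> -2
5      -> -2 5
drop   -> -2
71     -> -2 71
dup    -> -2 71 71
/      -> -2 1
drop   -> -2
9      -> -2 9
swap   -> 9 -2
+      -> 7
-6     -> 7 -6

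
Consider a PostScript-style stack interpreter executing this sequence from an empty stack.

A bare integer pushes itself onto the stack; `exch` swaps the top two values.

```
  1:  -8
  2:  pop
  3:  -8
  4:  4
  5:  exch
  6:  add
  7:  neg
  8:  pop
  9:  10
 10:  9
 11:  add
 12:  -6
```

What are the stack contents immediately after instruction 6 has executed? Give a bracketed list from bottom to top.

-8   → [-8]
pop  → []
-8   → [-8]
4    → [-8, 4]
exch → [4, -8]
add  → [-4]

[-4]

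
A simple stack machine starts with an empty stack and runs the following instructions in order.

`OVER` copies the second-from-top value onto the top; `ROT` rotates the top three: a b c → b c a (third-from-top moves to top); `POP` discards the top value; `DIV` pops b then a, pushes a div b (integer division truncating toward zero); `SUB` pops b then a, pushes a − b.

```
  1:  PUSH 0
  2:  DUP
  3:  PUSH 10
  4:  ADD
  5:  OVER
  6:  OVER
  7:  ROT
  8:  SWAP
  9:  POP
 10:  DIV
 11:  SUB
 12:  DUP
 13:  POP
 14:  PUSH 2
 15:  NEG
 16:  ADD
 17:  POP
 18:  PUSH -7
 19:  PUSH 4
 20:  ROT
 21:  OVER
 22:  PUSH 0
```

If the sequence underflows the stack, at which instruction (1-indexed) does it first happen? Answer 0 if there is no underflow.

PUSH 0   [0]
DUP      [0, 0]
PUSH 10  [0, 0, 10]
ADD      [0, 10]
OVER     [0, 10, 0]
OVER     [0, 10, 0, 10]
ROT      [0, 0, 10, 10]
SWAP     [0, 0, 10, 10]
POP      [0, 0, 10]
DIV      [0, 0]
SUB      [0]
DUP      [0, 0]
POP      [0]
PUSH 2   [0, 2]
NEG      [0, -2]
ADD      [-2]
POP      []
PUSH -7  [-7]
PUSH 4   [-7, 4]
ROT  — needs 3 operands, stack has 2 → underflow

20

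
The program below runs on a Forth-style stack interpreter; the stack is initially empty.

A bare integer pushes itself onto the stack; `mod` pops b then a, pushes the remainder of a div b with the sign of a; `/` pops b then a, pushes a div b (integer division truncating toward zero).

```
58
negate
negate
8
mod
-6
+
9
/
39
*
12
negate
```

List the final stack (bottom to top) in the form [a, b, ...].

58     -> [58]
negate -> [-58]
negate -> [58]
8      -> [58, 8]
mod    -> [2]
-6     -> [2, -6]
+      -> [-4]
9      -> [-4, 9]
/      -> [0]
39     -> [0, 39]
*      -> [0]
12     -> [0, 12]
negate -> [0, -12]

[0, -12]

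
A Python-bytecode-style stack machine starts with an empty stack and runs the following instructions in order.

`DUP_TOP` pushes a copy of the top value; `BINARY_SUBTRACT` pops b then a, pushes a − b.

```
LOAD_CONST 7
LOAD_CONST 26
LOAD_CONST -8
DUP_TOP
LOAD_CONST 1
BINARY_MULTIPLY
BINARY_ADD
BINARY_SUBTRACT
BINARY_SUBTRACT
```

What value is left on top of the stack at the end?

-35

LOAD_CONST 7    : 7
LOAD_CONST 26   : 7 26
LOAD_CONST -8   : 7 26 -8
DUP_TOP         : 7 26 -8 -8
LOAD_CONST 1    : 7 26 -8 -8 1
BINARY_MULTIPLY : 7 26 -8 -8
BINARY_ADD      : 7 26 -16
BINARY_SUBTRACT : 7 42
BINARY_SUBTRACT : -35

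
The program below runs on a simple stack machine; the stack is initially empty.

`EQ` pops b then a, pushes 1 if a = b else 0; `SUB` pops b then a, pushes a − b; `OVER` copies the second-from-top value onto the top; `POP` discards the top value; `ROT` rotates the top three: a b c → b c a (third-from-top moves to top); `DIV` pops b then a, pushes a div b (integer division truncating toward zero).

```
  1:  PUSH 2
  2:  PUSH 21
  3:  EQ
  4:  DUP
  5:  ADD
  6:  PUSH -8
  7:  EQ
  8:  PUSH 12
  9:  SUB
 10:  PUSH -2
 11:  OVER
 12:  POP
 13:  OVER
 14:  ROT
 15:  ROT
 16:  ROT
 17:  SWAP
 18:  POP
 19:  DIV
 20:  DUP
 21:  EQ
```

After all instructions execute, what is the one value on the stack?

1

PUSH 2  : 2
PUSH 21 : 2 21
EQ      : 0
DUP     : 0 0
ADD     : 0
PUSH -8 : 0 -8
EQ      : 0
PUSH 12 : 0 12
SUB     : -12
PUSH -2 : -12 -2
OVER    : -12 -2 -12
POP     : -12 -2
OVER    : -12 -2 -12
ROT     : -2 -12 -12
ROT     : -12 -12 -2
ROT     : -12 -2 -12
SWAP    : -12 -12 -2
POP     : -12 -12
DIV     : 1
DUP     : 1 1
EQ      : 1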